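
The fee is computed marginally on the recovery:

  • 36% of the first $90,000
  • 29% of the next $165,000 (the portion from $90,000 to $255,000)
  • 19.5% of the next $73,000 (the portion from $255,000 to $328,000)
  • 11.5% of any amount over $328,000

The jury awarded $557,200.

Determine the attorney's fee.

$120,843.00

First $90,000 at 36% = $32,400.00
Next $165,000 at 29% = $47,850.00
Next $73,000 at 19.5% = $14,235.00
Remaining $229,200 at 11.5% = $26,358.00
Fee: $32,400.00 + $47,850.00 + $14,235.00 + $26,358.00 = $120,843.00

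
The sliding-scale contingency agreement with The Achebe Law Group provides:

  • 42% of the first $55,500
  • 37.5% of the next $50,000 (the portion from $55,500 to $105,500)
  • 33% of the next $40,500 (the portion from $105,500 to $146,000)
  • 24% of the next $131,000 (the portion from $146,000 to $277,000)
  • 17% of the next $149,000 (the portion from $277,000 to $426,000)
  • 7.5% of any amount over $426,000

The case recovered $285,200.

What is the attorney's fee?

$88,259.00

First $55,500 at 42% = $23,310.00
Next $50,000 at 37.5% = $18,750.00
Next $40,500 at 33% = $13,365.00
Next $131,000 at 24% = $31,440.00
Remaining $8,200 at 17% = $1,394.00
Fee: $23,310.00 + $18,750.00 + $13,365.00 + $31,440.00 + $1,394.00 = $88,259.00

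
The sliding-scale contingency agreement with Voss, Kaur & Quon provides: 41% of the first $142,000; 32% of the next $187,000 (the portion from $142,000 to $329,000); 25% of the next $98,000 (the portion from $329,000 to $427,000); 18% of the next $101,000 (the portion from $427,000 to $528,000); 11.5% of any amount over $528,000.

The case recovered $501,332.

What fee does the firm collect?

$155,939.76

First $142,000 at 41% = $58,220.00
Next $187,000 at 32% = $59,840.00
Next $98,000 at 25% = $24,500.00
Remaining $74,332 at 18% = $13,379.76
Fee: $58,220.00 + $59,840.00 + $24,500.00 + $13,379.76 = $155,939.76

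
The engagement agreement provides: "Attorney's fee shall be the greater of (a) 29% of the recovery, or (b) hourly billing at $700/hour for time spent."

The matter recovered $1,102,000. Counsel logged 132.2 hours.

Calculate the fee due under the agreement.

(a) 29% of $1,102,000 = $319,580.00
(b) 132.2 × $700 = $92,540.00
The greater is (a): $319,580.00.

$319,580.00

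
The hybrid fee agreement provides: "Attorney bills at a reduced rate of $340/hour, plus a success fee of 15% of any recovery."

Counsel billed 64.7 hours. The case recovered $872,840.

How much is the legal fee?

Hourly: 64.7 × $340 = $21,998.00
Success fee: 15% of $872,840 = $130,926.00
Total: $21,998.00 + $130,926.00 = $152,924.00

$152,924.00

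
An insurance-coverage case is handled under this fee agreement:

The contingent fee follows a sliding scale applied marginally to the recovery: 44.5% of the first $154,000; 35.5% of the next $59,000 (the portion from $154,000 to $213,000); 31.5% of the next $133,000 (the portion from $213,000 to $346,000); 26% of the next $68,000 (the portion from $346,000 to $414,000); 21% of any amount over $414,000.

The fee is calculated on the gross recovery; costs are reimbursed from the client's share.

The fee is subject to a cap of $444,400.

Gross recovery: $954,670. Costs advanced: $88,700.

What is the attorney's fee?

$262,590.70

Fee base is the gross recovery, $954,670; costs are reimbursed separately.
First $154,000 at 44.5% = $68,530.00
Next $59,000 at 35.5% = $20,945.00
Next $133,000 at 31.5% = $41,895.00
Next $68,000 at 26% = $17,680.00
Remaining $540,670 at 21% = $113,540.70
Fee: $68,530.00 + $20,945.00 + $41,895.00 + $17,680.00 + $113,540.70 = $262,590.70
$262,590.70 is under the $444,400 cap.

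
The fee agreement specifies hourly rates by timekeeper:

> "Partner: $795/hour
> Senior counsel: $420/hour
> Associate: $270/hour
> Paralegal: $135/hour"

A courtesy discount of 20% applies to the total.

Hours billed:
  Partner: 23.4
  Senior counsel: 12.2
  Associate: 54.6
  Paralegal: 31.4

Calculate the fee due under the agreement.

Partner: 23.4 × $795 = $18,603.00
Senior counsel: 12.2 × $420 = $5,124.00
Associate: 54.6 × $270 = $14,742.00
Paralegal: 31.4 × $135 = $4,239.00
Subtotal: $42,708.00
Less 20% discount: −$8,541.60
Total: $42,708.00 − $8,541.60 = $34,166.40

$34,166.40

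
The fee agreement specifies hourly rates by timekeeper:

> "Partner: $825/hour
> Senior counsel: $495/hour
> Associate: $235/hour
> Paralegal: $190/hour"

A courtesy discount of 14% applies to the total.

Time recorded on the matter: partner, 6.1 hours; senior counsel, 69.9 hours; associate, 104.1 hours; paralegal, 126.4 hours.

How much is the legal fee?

Partner: 6.1 × $825 = $5,032.50
Senior counsel: 69.9 × $495 = $34,600.50
Associate: 104.1 × $235 = $24,463.50
Paralegal: 126.4 × $190 = $24,016.00
Subtotal: $88,112.50
Less 14% discount: −$12,335.75
Total: $88,112.50 − $12,335.75 = $75,776.75

$75,776.75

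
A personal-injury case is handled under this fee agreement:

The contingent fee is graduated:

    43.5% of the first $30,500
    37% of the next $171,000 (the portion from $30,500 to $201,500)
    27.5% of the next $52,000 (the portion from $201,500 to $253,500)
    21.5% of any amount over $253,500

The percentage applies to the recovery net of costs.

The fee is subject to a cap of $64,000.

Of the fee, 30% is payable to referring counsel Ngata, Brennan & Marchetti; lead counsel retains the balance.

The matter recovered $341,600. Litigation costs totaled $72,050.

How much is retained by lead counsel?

$44,800.00

Fee base (net of costs): $341,600 − $72,050 = $269,550
First $30,500 at 43.5% = $13,267.50
Next $171,000 at 37% = $63,270.00
Next $52,000 at 27.5% = $14,300.00
Remaining $16,050 at 21.5% = $3,450.75
Fee: $13,267.50 + $63,270.00 + $14,300.00 + $3,450.75 = $94,288.25
$94,288.25 exceeds the $64,000 cap, so the fee is capped at $64,000.00.
Referral share: 30% of $64,000.00 = $19,200.00; lead counsel retains $64,000.00 − $19,200.00 = $44,800.00.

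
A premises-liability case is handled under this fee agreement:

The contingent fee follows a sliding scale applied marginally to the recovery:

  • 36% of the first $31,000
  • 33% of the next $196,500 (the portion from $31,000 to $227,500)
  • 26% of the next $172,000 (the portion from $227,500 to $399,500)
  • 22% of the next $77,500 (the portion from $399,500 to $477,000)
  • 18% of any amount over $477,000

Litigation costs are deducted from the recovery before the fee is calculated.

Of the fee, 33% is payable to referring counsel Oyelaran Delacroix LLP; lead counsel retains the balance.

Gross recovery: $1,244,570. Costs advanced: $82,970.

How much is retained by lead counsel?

$174,872.01

Fee base (net of costs): $1,244,570 − $82,970 = $1,161,600
First $31,000 at 36% = $11,160.00
Next $196,500 at 33% = $64,845.00
Next $172,000 at 26% = $44,720.00
Next $77,500 at 22% = $17,050.00
Remaining $684,600 at 18% = $123,228.00
Fee: $11,160.00 + $64,845.00 + $44,720.00 + $17,050.00 + $123,228.00 = $261,003.00
Referral share: 33% of $261,003.00 = $86,130.99; lead counsel retains $261,003.00 − $86,130.99 = $174,872.01.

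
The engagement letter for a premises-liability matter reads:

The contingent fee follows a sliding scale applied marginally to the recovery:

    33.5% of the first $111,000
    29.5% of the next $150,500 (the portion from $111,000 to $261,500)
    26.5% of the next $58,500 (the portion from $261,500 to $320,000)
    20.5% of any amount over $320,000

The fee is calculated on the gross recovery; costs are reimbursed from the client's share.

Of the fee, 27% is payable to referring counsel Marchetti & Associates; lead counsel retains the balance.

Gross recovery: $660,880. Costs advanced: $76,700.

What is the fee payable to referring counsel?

$45,080.66

Fee base is the gross recovery, $660,880; costs are reimbursed separately.
First $111,000 at 33.5% = $37,185.00
Next $150,500 at 29.5% = $44,397.50
Next $58,500 at 26.5% = $15,502.50
Remaining $340,880 at 20.5% = $69,880.40
Fee: $37,185.00 + $44,397.50 + $15,502.50 + $69,880.40 = $166,965.40
Referral share: 27% of $166,965.40 = $45,080.66; lead counsel retains $166,965.40 − $45,080.66 = $121,884.74.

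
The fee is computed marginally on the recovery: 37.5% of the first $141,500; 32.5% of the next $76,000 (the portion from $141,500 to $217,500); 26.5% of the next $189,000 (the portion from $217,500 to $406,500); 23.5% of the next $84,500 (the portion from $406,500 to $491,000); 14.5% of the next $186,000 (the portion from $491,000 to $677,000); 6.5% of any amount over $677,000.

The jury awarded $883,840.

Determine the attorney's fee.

First $141,500 at 37.5% = $53,062.50
Next $76,000 at 32.5% = $24,700.00
Next $189,000 at 26.5% = $50,085.00
Next $84,500 at 23.5% = $19,857.50
Next $186,000 at 14.5% = $26,970.00
Remaining $206,840 at 6.5% = $13,444.60
Fee: $53,062.50 + $24,700.00 + $50,085.00 + $19,857.50 + $26,970.00 + $13,444.60 = $188,119.60

$188,119.60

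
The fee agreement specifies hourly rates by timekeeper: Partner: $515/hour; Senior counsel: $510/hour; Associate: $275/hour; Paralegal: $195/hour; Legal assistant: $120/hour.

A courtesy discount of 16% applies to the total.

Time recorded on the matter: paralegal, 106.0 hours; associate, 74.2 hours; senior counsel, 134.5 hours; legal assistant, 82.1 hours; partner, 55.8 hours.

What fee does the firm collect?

$124,537.56

Partner: 55.8 × $515 = $28,737.00
Senior counsel: 134.5 × $510 = $68,595.00
Associate: 74.2 × $275 = $20,405.00
Paralegal: 106.0 × $195 = $20,670.00
Legal assistant: 82.1 × $120 = $9,852.00
Subtotal: $148,259.00
Less 16% discount: −$23,721.44
Total: $148,259.00 − $23,721.44 = $124,537.56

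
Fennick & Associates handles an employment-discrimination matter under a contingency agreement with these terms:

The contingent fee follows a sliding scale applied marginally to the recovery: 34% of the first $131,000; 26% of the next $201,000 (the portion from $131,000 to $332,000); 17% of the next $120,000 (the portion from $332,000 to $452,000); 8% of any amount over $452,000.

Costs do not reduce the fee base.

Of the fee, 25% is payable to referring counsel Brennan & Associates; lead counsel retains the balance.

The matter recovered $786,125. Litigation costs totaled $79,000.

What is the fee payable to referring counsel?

$35,982.50

Fee base is the gross recovery, $786,125; costs are reimbursed separately.
First $131,000 at 34% = $44,540.00
Next $201,000 at 26% = $52,260.00
Next $120,000 at 17% = $20,400.00
Remaining $334,125 at 8% = $26,730.00
Fee: $44,540.00 + $52,260.00 + $20,400.00 + $26,730.00 = $143,930.00
Referral share: 25% of $143,930.00 = $35,982.50; lead counsel retains $143,930.00 − $35,982.50 = $107,947.50.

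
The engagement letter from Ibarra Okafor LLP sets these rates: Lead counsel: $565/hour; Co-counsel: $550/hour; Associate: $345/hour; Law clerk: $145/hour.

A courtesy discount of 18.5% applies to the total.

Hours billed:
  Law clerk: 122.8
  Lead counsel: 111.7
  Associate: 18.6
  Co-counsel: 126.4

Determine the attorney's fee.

$127,835.60

Lead counsel: 111.7 × $565 = $63,110.50
Co-counsel: 126.4 × $550 = $69,520.00
Associate: 18.6 × $345 = $6,417.00
Law clerk: 122.8 × $145 = $17,806.00
Subtotal: $156,853.50
Less 18.5% discount: −$29,017.90
Total: $156,853.50 − $29,017.90 = $127,835.60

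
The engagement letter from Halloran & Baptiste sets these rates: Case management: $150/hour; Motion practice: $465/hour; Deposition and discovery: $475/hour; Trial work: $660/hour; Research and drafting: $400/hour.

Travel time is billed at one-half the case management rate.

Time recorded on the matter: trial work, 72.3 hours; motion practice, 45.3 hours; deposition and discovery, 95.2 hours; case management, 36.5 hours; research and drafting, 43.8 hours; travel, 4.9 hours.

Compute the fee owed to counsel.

Case management: 36.5 × $150 = $5,475.00
Motion practice: 45.3 × $465 = $21,064.50
Deposition and discovery: 95.2 × $475 = $45,220.00
Trial work: 72.3 × $660 = $47,718.00
Research and drafting: 43.8 × $400 = $17,520.00
Subtotal: $5,475.00 + $21,064.50 + $45,220.00 + $47,718.00 + $17,520.00 = $136,997.50
Travel: 4.9 × ($150 ÷ 2) = 4.9 × $75.00 = $367.50
Total: $136,997.50 + $367.50 = $137,365.00

$137,365.00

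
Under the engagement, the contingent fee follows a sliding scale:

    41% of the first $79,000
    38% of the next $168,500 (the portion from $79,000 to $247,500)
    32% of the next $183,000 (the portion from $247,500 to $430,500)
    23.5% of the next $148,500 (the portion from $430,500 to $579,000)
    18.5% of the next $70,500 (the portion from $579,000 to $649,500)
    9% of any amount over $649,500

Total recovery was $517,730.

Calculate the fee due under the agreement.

First $79,000 at 41% = $32,390.00
Next $168,500 at 38% = $64,030.00
Next $183,000 at 32% = $58,560.00
Remaining $87,230 at 23.5% = $20,499.05
Fee: $32,390.00 + $64,030.00 + $58,560.00 + $20,499.05 = $175,479.05

$175,479.05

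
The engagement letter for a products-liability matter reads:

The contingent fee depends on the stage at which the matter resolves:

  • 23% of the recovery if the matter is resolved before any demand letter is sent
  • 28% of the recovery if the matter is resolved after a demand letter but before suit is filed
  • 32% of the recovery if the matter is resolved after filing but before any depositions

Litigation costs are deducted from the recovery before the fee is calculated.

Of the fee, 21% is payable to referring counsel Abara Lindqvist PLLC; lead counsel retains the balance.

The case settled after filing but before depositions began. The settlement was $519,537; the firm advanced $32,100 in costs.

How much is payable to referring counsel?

$32,755.77

Fee base (net of costs): $519,537 − $32,100 = $487,437
The matter settled after filing but before depositions began, so the 32% rate applies.
$487,437 × 32% = $155,979.84
Referral share: 21% of $155,979.84 = $32,755.77; lead counsel retains $155,979.84 − $32,755.77 = $123,224.07.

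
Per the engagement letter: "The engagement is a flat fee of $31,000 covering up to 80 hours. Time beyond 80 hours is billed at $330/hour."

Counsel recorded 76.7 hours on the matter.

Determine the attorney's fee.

$31,000.00

76.7 hours is within the 80-hour scope; only the flat fee applies.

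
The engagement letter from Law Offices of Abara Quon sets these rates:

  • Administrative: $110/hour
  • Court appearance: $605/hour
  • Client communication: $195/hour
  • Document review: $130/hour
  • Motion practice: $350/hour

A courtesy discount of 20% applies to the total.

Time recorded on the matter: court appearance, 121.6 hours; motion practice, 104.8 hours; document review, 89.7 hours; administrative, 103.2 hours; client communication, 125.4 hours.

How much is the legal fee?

Administrative: 103.2 × $110 = $11,352.00
Court appearance: 121.6 × $605 = $73,568.00
Client communication: 125.4 × $195 = $24,453.00
Document review: 89.7 × $130 = $11,661.00
Motion practice: 104.8 × $350 = $36,680.00
Subtotal: $157,714.00
Less 20% discount: −$31,542.80
Total: $157,714.00 − $31,542.80 = $126,171.20

$126,171.20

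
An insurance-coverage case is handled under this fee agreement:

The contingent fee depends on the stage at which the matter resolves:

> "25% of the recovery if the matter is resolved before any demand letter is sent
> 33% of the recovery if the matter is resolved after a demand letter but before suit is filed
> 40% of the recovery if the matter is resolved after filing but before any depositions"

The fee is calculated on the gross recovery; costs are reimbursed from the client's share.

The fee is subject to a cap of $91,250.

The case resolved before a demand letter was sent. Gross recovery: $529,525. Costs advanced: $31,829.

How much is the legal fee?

Fee base is the gross recovery, $529,525; costs are reimbursed separately.
The matter resolved before a demand letter was sent, so the 25% rate applies.
$529,525 × 25% = $132,381.25
$132,381.25 exceeds the $91,250 cap, so the fee is capped at $91,250.00.

$91,250.00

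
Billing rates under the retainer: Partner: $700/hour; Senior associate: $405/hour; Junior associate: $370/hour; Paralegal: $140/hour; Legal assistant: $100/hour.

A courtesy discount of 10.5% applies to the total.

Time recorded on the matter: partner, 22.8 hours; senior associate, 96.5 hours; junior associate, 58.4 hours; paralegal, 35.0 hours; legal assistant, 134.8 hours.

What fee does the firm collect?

$85,052.30

Partner: 22.8 × $700 = $15,960.00
Senior associate: 96.5 × $405 = $39,082.50
Junior associate: 58.4 × $370 = $21,608.00
Paralegal: 35.0 × $140 = $4,900.00
Legal assistant: 134.8 × $100 = $13,480.00
Subtotal: $95,030.50
Less 10.5% discount: −$9,978.20
Total: $95,030.50 − $9,978.20 = $85,052.30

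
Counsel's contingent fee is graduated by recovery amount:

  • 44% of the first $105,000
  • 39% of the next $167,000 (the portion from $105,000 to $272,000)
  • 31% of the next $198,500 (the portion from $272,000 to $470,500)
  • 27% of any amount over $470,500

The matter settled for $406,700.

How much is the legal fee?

First $105,000 at 44% = $46,200.00
Next $167,000 at 39% = $65,130.00
Remaining $134,700 at 31% = $41,757.00
Fee: $46,200.00 + $65,130.00 + $41,757.00 = $153,087.00

$153,087.00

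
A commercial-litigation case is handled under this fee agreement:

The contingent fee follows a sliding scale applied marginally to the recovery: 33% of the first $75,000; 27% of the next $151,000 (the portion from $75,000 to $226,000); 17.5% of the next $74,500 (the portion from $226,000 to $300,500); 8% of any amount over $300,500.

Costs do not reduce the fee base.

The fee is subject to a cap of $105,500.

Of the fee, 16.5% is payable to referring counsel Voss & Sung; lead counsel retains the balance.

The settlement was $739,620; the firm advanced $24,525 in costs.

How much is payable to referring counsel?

$17,407.50

Fee base is the gross recovery, $739,620; costs are reimbursed separately.
First $75,000 at 33% = $24,750.00
Next $151,000 at 27% = $40,770.00
Next $74,500 at 17.5% = $13,037.50
Remaining $439,120 at 8% = $35,129.60
Fee: $24,750.00 + $40,770.00 + $13,037.50 + $35,129.60 = $113,687.10
$113,687.10 exceeds the $105,500 cap, so the fee is capped at $105,500.00.
Referral share: 16.5% of $105,500.00 = $17,407.50; lead counsel retains $105,500.00 − $17,407.50 = $88,092.50.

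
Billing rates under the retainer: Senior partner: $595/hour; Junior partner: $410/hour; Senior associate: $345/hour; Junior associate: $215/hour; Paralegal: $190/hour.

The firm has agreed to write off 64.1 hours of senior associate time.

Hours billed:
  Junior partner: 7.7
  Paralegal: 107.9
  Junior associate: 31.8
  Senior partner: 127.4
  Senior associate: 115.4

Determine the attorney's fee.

Senior partner: 127.4 × $595 = $75,803.00
Junior partner: 7.7 × $410 = $3,157.00
Senior associate: 115.4 × $345 = $39,813.00
Junior associate: 31.8 × $215 = $6,837.00
Paralegal: 107.9 × $190 = $20,501.00
Subtotal: $146,111.00
Write-off: 64.1 × $345 = $22,114.50
Total: $146,111.00 − $22,114.50 = $123,996.50

$123,996.50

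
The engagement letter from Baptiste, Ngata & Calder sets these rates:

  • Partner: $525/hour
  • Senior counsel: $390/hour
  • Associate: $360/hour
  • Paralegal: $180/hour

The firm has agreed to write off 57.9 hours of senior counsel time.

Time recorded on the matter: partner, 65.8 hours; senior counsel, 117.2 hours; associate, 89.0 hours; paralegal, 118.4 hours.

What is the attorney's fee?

$111,024.00

Partner: 65.8 × $525 = $34,545.00
Senior counsel: 117.2 × $390 = $45,708.00
Associate: 89.0 × $360 = $32,040.00
Paralegal: 118.4 × $180 = $21,312.00
Subtotal: $133,605.00
Write-off: 57.9 × $390 = $22,581.00
Total: $133,605.00 − $22,581.00 = $111,024.00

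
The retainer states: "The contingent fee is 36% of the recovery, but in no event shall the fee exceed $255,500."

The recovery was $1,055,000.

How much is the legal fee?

$255,500.00

36% of $1,055,000 = $379,800.00
That exceeds the $255,500 cap, so the fee is capped at $255,500.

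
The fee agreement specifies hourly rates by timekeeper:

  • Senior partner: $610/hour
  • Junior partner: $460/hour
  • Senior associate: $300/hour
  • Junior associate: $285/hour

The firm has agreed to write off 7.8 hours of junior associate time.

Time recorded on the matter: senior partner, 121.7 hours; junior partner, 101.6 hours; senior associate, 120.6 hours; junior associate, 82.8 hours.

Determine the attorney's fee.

$178,528.00

Senior partner: 121.7 × $610 = $74,237.00
Junior partner: 101.6 × $460 = $46,736.00
Senior associate: 120.6 × $300 = $36,180.00
Junior associate: 82.8 × $285 = $23,598.00
Subtotal: $180,751.00
Write-off: 7.8 × $285 = $2,223.00
Total: $180,751.00 − $2,223.00 = $178,528.00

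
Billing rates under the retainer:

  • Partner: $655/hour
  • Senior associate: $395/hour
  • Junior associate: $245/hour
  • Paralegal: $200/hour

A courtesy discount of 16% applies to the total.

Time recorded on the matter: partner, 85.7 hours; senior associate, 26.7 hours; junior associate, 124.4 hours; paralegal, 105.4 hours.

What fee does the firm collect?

$99,319.92

Partner: 85.7 × $655 = $56,133.50
Senior associate: 26.7 × $395 = $10,546.50
Junior associate: 124.4 × $245 = $30,478.00
Paralegal: 105.4 × $200 = $21,080.00
Subtotal: $118,238.00
Less 16% discount: −$18,918.08
Total: $118,238.00 − $18,918.08 = $99,319.92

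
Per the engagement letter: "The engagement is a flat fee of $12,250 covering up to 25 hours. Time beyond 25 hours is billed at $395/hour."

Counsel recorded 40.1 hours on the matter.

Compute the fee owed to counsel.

$18,214.50

Flat fee: $12,250.00
Excess hours: 40.1 − 25 = 15.1
Overrun: 15.1 × $395 = $5,964.50
Total: $12,250.00 + $5,964.50 = $18,214.50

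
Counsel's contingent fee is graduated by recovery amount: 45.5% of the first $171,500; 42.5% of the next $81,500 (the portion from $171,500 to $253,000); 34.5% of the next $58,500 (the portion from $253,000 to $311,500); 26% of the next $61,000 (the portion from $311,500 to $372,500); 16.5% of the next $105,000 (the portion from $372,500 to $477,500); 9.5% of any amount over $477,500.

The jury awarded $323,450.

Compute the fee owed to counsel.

$135,959.50

First $171,500 at 45.5% = $78,032.50
Next $81,500 at 42.5% = $34,637.50
Next $58,500 at 34.5% = $20,182.50
Remaining $11,950 at 26% = $3,107.00
Fee: $78,032.50 + $34,637.50 + $20,182.50 + $3,107.00 = $135,959.50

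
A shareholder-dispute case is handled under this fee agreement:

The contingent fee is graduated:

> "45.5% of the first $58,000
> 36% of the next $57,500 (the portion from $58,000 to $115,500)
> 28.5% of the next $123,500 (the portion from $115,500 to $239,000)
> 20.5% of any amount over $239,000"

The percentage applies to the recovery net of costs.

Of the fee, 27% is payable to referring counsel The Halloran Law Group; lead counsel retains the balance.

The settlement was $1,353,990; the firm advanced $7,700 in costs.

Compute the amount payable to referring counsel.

$83,506.13

Fee base (net of costs): $1,353,990 − $7,700 = $1,346,290
First $58,000 at 45.5% = $26,390.00
Next $57,500 at 36% = $20,700.00
Next $123,500 at 28.5% = $35,197.50
Remaining $1,107,290 at 20.5% = $226,994.45
Fee: $26,390.00 + $20,700.00 + $35,197.50 + $226,994.45 = $309,281.95
Referral share: 27% of $309,281.95 = $83,506.13; lead counsel retains $309,281.95 − $83,506.13 = $225,775.82.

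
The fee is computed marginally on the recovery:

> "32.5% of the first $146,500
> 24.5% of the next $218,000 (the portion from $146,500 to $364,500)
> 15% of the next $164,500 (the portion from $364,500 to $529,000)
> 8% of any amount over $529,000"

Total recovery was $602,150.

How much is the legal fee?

First $146,500 at 32.5% = $47,612.50
Next $218,000 at 24.5% = $53,410.00
Next $164,500 at 15% = $24,675.00
Remaining $73,150 at 8% = $5,852.00
Fee: $47,612.50 + $53,410.00 + $24,675.00 + $5,852.00 = $131,549.50

$131,549.50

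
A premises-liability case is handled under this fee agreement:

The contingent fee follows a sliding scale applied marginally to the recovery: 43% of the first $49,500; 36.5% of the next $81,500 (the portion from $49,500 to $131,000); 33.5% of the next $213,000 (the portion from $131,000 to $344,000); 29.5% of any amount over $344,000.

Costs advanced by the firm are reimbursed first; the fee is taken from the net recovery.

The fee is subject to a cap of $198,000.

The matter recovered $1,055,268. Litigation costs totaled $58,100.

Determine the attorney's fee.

Fee base (net of costs): $1,055,268 − $58,100 = $997,168
First $49,500 at 43% = $21,285.00
Next $81,500 at 36.5% = $29,747.50
Next $213,000 at 33.5% = $71,355.00
Remaining $653,168 at 29.5% = $192,684.56
Fee: $21,285.00 + $29,747.50 + $71,355.00 + $192,684.56 = $315,072.06
$315,072.06 exceeds the $198,000 cap, so the fee is capped at $198,000.00.

$198,000.00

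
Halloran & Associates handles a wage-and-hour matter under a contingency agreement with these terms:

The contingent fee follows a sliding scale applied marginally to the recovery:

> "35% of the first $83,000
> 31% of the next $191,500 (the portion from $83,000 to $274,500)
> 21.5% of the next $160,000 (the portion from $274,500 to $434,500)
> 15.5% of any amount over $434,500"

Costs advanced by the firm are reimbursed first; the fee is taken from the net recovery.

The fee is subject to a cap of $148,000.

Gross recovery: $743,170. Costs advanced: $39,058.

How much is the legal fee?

Fee base (net of costs): $743,170 − $39,058 = $704,112
First $83,000 at 35% = $29,050.00
Next $191,500 at 31% = $59,365.00
Next $160,000 at 21.5% = $34,400.00
Remaining $269,612 at 15.5% = $41,789.86
Fee: $29,050.00 + $59,365.00 + $34,400.00 + $41,789.86 = $164,604.86
$164,604.86 exceeds the $148,000 cap, so the fee is capped at $148,000.00.

$148,000.00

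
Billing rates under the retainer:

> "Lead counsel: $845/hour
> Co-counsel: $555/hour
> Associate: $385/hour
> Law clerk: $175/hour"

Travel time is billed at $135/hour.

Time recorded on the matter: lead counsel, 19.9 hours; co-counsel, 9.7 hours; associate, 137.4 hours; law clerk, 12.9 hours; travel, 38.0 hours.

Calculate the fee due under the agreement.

$82,485.50

Lead counsel: 19.9 × $845 = $16,815.50
Co-counsel: 9.7 × $555 = $5,383.50
Associate: 137.4 × $385 = $52,899.00
Law clerk: 12.9 × $175 = $2,257.50
Subtotal: $16,815.50 + $5,383.50 + $52,899.00 + $2,257.50 = $77,355.50
Travel: 38.0 × $135 = $5,130.00
Total: $77,355.50 + $5,130.00 = $82,485.50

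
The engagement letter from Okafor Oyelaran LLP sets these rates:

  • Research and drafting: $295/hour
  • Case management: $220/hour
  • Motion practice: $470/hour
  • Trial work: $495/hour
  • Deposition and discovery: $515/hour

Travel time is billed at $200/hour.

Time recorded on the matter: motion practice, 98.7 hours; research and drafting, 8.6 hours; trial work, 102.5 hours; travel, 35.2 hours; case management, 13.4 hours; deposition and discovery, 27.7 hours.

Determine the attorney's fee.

Research and drafting: 8.6 × $295 = $2,537.00
Case management: 13.4 × $220 = $2,948.00
Motion practice: 98.7 × $470 = $46,389.00
Trial work: 102.5 × $495 = $50,737.50
Deposition and discovery: 27.7 × $515 = $14,265.50
Subtotal: $2,537.00 + $2,948.00 + $46,389.00 + $50,737.50 + $14,265.50 = $116,877.00
Travel: 35.2 × $200 = $7,040.00
Total: $116,877.00 + $7,040.00 = $123,917.00

$123,917.00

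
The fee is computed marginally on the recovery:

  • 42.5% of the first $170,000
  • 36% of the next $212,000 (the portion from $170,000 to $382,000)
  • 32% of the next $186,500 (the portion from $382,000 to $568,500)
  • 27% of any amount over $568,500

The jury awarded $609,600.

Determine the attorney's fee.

$219,347.00

First $170,000 at 42.5% = $72,250.00
Next $212,000 at 36% = $76,320.00
Next $186,500 at 32% = $59,680.00
Remaining $41,100 at 27% = $11,097.00
Fee: $72,250.00 + $76,320.00 + $59,680.00 + $11,097.00 = $219,347.00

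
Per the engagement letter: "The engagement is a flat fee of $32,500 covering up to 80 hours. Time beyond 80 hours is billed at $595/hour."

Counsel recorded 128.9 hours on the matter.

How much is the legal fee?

Flat fee: $32,500.00
Excess hours: 128.9 − 80 = 48.9
Overrun: 48.9 × $595 = $29,095.50
Total: $32,500.00 + $29,095.50 = $61,595.50

$61,595.50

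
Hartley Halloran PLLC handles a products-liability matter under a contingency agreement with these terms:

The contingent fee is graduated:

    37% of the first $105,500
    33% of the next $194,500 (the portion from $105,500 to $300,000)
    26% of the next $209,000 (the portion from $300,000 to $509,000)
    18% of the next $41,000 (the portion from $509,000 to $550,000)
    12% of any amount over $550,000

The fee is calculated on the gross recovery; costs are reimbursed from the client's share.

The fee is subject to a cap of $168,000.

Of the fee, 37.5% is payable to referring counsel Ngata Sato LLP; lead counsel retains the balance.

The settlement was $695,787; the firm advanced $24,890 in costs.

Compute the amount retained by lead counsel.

$105,000.00

Fee base is the gross recovery, $695,787; costs are reimbursed separately.
First $105,500 at 37% = $39,035.00
Next $194,500 at 33% = $64,185.00
Next $209,000 at 26% = $54,340.00
Next $41,000 at 18% = $7,380.00
Remaining $145,787 at 12% = $17,494.44
Fee: $39,035.00 + $64,185.00 + $54,340.00 + $7,380.00 + $17,494.44 = $182,434.44
$182,434.44 exceeds the $168,000 cap, so the fee is capped at $168,000.00.
Referral share: 37.5% of $168,000.00 = $63,000.00; lead counsel retains $168,000.00 − $63,000.00 = $105,000.00.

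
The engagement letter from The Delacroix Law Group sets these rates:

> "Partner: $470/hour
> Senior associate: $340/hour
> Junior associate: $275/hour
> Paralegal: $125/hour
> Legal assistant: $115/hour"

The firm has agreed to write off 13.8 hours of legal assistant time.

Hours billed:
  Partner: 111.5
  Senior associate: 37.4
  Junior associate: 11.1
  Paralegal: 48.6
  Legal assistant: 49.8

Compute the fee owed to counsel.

Partner: 111.5 × $470 = $52,405.00
Senior associate: 37.4 × $340 = $12,716.00
Junior associate: 11.1 × $275 = $3,052.50
Paralegal: 48.6 × $125 = $6,075.00
Legal assistant: 49.8 × $115 = $5,727.00
Subtotal: $79,975.50
Write-off: 13.8 × $115 = $1,587.00
Total: $79,975.50 − $1,587.00 = $78,388.50

$78,388.50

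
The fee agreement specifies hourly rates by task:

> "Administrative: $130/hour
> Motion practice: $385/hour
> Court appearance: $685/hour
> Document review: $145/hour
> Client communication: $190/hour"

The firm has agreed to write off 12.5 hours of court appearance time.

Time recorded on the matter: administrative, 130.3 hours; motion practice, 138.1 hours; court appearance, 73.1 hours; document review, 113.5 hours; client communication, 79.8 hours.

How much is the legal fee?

Administrative: 130.3 × $130 = $16,939.00
Motion practice: 138.1 × $385 = $53,168.50
Court appearance: 73.1 × $685 = $50,073.50
Document review: 113.5 × $145 = $16,457.50
Client communication: 79.8 × $190 = $15,162.00
Subtotal: $151,800.50
Write-off: 12.5 × $685 = $8,562.50
Total: $151,800.50 − $8,562.50 = $143,238.00

$143,238.00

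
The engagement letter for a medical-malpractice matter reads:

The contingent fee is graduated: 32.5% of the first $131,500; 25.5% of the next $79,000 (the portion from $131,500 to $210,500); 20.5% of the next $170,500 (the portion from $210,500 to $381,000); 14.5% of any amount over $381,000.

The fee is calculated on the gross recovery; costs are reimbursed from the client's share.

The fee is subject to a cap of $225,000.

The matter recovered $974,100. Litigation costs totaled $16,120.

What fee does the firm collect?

$183,834.50

Fee base is the gross recovery, $974,100; costs are reimbursed separately.
First $131,500 at 32.5% = $42,737.50
Next $79,000 at 25.5% = $20,145.00
Next $170,500 at 20.5% = $34,952.50
Remaining $593,100 at 14.5% = $85,999.50
Fee: $42,737.50 + $20,145.00 + $34,952.50 + $85,999.50 = $183,834.50
$183,834.50 is under the $225,000 cap.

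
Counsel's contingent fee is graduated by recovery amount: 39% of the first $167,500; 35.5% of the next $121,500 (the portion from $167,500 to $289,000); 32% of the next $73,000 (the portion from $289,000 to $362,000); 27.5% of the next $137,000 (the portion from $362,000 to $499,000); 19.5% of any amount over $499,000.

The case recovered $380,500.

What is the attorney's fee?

First $167,500 at 39% = $65,325.00
Next $121,500 at 35.5% = $43,132.50
Next $73,000 at 32% = $23,360.00
Remaining $18,500 at 27.5% = $5,087.50
Fee: $65,325.00 + $43,132.50 + $23,360.00 + $5,087.50 = $136,905.00

$136,905.00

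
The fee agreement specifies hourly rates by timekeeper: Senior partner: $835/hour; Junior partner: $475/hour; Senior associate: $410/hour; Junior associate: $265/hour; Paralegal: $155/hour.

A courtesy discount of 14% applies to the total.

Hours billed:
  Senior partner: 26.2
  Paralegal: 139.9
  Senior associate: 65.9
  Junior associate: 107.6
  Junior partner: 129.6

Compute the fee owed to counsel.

Senior partner: 26.2 × $835 = $21,877.00
Junior partner: 129.6 × $475 = $61,560.00
Senior associate: 65.9 × $410 = $27,019.00
Junior associate: 107.6 × $265 = $28,514.00
Paralegal: 139.9 × $155 = $21,684.50
Subtotal: $160,654.50
Less 14% discount: −$22,491.63
Total: $160,654.50 − $22,491.63 = $138,162.87

$138,162.87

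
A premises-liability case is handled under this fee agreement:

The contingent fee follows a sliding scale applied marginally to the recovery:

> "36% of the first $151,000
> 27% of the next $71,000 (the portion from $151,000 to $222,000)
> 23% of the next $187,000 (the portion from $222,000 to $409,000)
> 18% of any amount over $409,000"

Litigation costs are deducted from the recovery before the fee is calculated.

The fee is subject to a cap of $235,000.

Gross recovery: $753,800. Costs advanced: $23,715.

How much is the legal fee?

$174,335.30

Fee base (net of costs): $753,800 − $23,715 = $730,085
First $151,000 at 36% = $54,360.00
Next $71,000 at 27% = $19,170.00
Next $187,000 at 23% = $43,010.00
Remaining $321,085 at 18% = $57,795.30
Fee: $54,360.00 + $19,170.00 + $43,010.00 + $57,795.30 = $174,335.30
$174,335.30 is under the $235,000 cap.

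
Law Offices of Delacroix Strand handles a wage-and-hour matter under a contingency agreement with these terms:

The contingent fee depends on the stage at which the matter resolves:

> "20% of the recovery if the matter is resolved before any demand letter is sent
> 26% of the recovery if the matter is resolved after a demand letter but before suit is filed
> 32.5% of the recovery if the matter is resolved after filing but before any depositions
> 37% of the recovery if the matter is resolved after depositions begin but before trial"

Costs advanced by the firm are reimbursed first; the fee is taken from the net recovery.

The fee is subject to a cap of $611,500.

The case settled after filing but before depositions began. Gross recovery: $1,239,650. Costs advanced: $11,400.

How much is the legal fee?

$399,181.25

Fee base (net of costs): $1,239,650 − $11,400 = $1,228,250
The matter settled after filing but before depositions began, so the 32.5% rate applies.
$1,228,250 × 32.5% = $399,181.25
$399,181.25 is under the $611,500 cap.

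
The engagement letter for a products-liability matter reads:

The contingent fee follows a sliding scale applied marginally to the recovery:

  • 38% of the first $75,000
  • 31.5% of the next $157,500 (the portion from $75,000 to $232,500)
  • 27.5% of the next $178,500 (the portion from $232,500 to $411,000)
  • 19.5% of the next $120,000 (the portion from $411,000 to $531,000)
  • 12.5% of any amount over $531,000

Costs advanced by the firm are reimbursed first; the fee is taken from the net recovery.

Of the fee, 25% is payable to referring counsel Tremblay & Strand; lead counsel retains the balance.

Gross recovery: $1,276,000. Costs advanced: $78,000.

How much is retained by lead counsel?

Fee base (net of costs): $1,276,000 − $78,000 = $1,198,000
First $75,000 at 38% = $28,500.00
Next $157,500 at 31.5% = $49,612.50
Next $178,500 at 27.5% = $49,087.50
Next $120,000 at 19.5% = $23,400.00
Remaining $667,000 at 12.5% = $83,375.00
Fee: $28,500.00 + $49,612.50 + $49,087.50 + $23,400.00 + $83,375.00 = $233,975.00
Referral share: 25% of $233,975.00 = $58,493.75; lead counsel retains $233,975.00 − $58,493.75 = $175,481.25.

$175,481.25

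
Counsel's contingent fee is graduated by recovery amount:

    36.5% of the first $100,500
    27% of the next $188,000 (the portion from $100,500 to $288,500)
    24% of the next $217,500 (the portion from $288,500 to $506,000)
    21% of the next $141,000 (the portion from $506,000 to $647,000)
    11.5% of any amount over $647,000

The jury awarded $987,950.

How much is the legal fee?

$208,461.75

First $100,500 at 36.5% = $36,682.50
Next $188,000 at 27% = $50,760.00
Next $217,500 at 24% = $52,200.00
Next $141,000 at 21% = $29,610.00
Remaining $340,950 at 11.5% = $39,209.25
Fee: $36,682.50 + $50,760.00 + $52,200.00 + $29,610.00 + $39,209.25 = $208,461.75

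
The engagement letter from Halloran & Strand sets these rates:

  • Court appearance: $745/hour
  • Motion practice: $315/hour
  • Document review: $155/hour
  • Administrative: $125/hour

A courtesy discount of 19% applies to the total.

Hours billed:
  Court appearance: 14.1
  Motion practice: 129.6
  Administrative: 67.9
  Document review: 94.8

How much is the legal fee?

$60,353.10

Court appearance: 14.1 × $745 = $10,504.50
Motion practice: 129.6 × $315 = $40,824.00
Document review: 94.8 × $155 = $14,694.00
Administrative: 67.9 × $125 = $8,487.50
Subtotal: $74,510.00
Less 19% discount: −$14,156.90
Total: $74,510.00 − $14,156.90 = $60,353.10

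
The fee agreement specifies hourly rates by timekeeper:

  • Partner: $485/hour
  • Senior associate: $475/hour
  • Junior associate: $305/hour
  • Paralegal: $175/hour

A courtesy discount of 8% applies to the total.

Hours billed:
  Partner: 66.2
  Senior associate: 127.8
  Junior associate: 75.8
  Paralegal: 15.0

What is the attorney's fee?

Partner: 66.2 × $485 = $32,107.00
Senior associate: 127.8 × $475 = $60,705.00
Junior associate: 75.8 × $305 = $23,119.00
Paralegal: 15.0 × $175 = $2,625.00
Subtotal: $118,556.00
Less 8% discount: −$9,484.48
Total: $118,556.00 − $9,484.48 = $109,071.52

$109,071.52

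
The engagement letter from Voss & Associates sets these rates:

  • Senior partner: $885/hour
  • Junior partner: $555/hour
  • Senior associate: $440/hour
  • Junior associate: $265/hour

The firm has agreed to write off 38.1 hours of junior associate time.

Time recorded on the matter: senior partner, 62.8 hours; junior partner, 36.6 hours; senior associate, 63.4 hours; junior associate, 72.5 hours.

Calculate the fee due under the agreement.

Senior partner: 62.8 × $885 = $55,578.00
Junior partner: 36.6 × $555 = $20,313.00
Senior associate: 63.4 × $440 = $27,896.00
Junior associate: 72.5 × $265 = $19,212.50
Subtotal: $122,999.50
Write-off: 38.1 × $265 = $10,096.50
Total: $122,999.50 − $10,096.50 = $112,903.00

$112,903.00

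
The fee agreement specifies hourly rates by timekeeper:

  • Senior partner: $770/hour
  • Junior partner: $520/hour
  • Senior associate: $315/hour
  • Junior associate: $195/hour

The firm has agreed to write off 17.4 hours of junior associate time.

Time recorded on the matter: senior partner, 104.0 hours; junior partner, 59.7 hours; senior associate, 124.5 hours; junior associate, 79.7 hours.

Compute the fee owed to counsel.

Senior partner: 104.0 × $770 = $80,080.00
Junior partner: 59.7 × $520 = $31,044.00
Senior associate: 124.5 × $315 = $39,217.50
Junior associate: 79.7 × $195 = $15,541.50
Subtotal: $165,883.00
Write-off: 17.4 × $195 = $3,393.00
Total: $165,883.00 − $3,393.00 = $162,490.00

$162,490.00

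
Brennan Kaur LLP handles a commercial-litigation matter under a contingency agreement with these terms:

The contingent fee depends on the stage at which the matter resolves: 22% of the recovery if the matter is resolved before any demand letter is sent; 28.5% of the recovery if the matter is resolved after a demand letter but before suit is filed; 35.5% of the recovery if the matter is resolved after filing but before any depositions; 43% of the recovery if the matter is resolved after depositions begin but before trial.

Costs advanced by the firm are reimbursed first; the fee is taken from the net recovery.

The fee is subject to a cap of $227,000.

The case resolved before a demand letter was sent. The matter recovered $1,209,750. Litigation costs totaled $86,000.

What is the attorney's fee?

Fee base (net of costs): $1,209,750 − $86,000 = $1,123,750
The matter resolved before a demand letter was sent, so the 22% rate applies.
$1,123,750 × 22% = $247,225.00
$247,225.00 exceeds the $227,000 cap, so the fee is capped at $227,000.00.

$227,000.00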